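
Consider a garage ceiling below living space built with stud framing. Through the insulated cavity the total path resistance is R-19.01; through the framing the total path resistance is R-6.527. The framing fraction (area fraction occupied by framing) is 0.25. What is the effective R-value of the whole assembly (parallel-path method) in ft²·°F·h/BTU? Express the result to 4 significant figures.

12.86 ft²·°F·h/BTU

U_eff = 0.75/19.01 + 0.25/6.527 = 0.039453 + 0.038302 = 0.077755
R_eff = 1/U_eff = 12.861 ft²·°F·h/BTU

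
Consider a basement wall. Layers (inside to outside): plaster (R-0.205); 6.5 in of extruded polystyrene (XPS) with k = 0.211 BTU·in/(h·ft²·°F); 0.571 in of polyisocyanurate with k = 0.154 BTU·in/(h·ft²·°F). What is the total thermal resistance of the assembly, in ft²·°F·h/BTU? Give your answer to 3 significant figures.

6.5/0.211 = 30.81
0.571/0.154 = 3.708
R_total = 0.205 + 30.81 + 3.708 = 34.72 ft²·°F·h/BTU

34.7 ft²·°F·h/BTU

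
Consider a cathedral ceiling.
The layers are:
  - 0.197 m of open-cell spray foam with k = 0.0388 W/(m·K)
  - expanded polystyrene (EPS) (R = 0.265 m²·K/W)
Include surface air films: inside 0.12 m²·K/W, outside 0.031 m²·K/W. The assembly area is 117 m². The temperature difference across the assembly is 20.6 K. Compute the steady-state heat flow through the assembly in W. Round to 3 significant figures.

439 W

0.197/0.0388 = 5.077
R_total = 0.12 + 5.077 + 0.265 + 0.031 = 5.493 m²·K/W
Q = A·ΔT/R = 117 × 20.6 / 5.493 = 438.8 W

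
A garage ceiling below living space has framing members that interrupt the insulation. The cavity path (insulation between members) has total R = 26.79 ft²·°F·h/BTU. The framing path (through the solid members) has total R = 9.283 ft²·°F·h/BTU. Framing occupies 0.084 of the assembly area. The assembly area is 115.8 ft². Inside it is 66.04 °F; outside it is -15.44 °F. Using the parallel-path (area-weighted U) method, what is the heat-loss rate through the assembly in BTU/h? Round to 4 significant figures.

U_eff = 0.916/26.79 + 0.084/9.283 = 0.034192 + 0.0090488 = 0.043241
R_eff = 1/U_eff = 23.126 ft²·°F·h/BTU
Q = 115.8 × (66.04 − (-15.44)) / 23.126 = 407.99 BTU/h

408.0 BTU/h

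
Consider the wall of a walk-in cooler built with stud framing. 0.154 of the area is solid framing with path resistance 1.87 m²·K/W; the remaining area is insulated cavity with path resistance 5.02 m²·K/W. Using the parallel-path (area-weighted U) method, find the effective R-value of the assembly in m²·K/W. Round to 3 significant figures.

3.99 m²·K/W

U_eff = 0.846/5.02 + 0.154/1.87 = 0.1685 + 0.08235 = 0.2509
R_eff = 1/U_eff = 3.986 m²·K/W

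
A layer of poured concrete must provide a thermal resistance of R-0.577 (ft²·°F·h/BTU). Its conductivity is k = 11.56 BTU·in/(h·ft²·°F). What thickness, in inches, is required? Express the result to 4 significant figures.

L = R × k = 0.577 × 11.56 = 6.6701 in

6.670 in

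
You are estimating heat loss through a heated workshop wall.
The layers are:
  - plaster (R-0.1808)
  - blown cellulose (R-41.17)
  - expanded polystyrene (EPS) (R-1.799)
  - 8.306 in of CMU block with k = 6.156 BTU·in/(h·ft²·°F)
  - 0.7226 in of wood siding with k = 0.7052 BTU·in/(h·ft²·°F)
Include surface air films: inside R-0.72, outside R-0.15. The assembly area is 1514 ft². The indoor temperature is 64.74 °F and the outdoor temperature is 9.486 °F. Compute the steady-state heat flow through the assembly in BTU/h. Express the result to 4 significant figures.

1803 BTU/h

8.306/6.156 = 1.3493
0.7226/0.7052 = 1.0247
R_total = 0.72 + 0.1808 + 41.17 + 1.799 + 1.3493 + 1.0247 + 0.15 = 46.394 ft²·°F·h/BTU
Q = A·ΔT/R = 1514 × (64.74 − 9.486) / 46.394 = 1803.1 BTU/h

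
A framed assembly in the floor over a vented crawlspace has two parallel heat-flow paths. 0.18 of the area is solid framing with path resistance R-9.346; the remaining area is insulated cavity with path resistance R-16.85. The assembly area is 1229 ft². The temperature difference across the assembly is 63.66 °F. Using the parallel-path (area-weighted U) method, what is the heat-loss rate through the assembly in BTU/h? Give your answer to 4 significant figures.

5314 BTU/h

U_eff = 0.82/16.85 + 0.18/9.346 = 0.048665 + 0.01926 = 0.067924
R_eff = 1/U_eff = 14.722 ft²·°F·h/BTU
Q = 1229 × 63.66 / 14.722 = 5314.3 BTU/h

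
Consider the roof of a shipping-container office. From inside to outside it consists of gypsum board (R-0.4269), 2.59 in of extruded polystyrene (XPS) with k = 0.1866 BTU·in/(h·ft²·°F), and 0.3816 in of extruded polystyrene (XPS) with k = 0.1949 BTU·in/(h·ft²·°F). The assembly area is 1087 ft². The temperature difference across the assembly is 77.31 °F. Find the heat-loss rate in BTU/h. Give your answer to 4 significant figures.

5167 BTU/h

2.59/0.1866 = 13.88
0.3816/0.1949 = 1.9579
R_total = 0.4269 + 13.88 + 1.9579 = 16.265 ft²·°F·h/BTU
Q = A·ΔT/R = 1087 × 77.31 / 16.265 = 5166.7 BTU/h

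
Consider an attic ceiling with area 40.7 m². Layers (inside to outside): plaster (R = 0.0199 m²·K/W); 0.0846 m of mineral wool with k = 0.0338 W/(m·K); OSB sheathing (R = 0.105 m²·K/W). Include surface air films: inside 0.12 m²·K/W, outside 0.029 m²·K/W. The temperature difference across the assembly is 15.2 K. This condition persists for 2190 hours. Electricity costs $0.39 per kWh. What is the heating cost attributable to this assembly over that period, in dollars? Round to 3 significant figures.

190 dollars

0.0846/0.0338 = 2.503
R_total = 0.12 + 0.0199 + 2.503 + 0.105 + 0.029 = 2.777 m²·K/W
Q = 40.7 × 15.2 / 2.777 = 222.8 W
E = 222.8 W × 2190 h / 1000 = 487.9 kWh
Cost = 487.9 × 0.39 = $190.3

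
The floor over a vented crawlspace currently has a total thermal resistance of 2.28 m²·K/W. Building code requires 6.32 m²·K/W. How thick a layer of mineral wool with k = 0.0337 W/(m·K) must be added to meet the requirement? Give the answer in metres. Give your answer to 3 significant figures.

0.136 m

ΔR = 6.32 − 2.28 = 4.04 m²·K/W
L = ΔR × k = 4.04 × 0.0337 = 0.1361 m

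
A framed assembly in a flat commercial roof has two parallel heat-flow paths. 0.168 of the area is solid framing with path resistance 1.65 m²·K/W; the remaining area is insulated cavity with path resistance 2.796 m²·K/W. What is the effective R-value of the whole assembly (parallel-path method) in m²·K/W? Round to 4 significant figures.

U_eff = 0.832/2.796 + 0.168/1.65 = 0.29757 + 0.10182 = 0.39939
R_eff = 1/U_eff = 2.5038 m²·K/W

2.504 m²·K/W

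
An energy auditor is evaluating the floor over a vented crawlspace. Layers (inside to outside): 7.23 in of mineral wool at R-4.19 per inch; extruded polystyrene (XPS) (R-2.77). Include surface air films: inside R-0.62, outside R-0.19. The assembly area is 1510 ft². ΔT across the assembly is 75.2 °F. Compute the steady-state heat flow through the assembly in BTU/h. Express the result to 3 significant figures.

3350 BTU/h

7.23 × 4.19 = 30.29
R_total = 0.62 + 30.29 + 2.77 + 0.19 = 33.87 ft²·°F·h/BTU
Q = A·ΔT/R = 1510 × 75.2 / 33.87 = 3352 BTU/h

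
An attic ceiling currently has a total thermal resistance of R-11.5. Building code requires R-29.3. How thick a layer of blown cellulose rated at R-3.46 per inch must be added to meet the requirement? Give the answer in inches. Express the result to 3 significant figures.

5.14 in

ΔR = 29.3 − 11.5 = 17.8 ft²·°F·h/BTU
L = ΔR / (R/in) = 17.8/3.46 = 5.145 in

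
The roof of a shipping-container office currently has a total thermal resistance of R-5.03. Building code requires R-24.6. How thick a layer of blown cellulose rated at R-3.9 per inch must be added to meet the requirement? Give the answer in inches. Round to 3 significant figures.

ΔR = 24.6 − 5.03 = 19.57 ft²·°F·h/BTU
L = ΔR / (R/in) = 19.57/3.9 = 5.018 in

5.02 in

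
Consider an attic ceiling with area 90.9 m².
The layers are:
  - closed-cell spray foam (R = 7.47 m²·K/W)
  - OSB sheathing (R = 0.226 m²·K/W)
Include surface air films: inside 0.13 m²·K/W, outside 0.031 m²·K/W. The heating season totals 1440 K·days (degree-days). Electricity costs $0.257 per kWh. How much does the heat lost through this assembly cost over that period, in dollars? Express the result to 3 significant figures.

R_total = 0.13 + 7.47 + 0.226 + 0.031 = 7.857 m²·K/W
E = A × HDD × 24 / R / 1000 = 90.9 × 1440 × 24 / 7.857 / 1000 = 399.8 kWh
Cost = 399.8 × 0.257 = $102.8

103 dollars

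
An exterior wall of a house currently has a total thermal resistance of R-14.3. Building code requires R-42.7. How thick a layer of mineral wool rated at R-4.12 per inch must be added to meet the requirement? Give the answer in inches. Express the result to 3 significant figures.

6.89 in

ΔR = 42.7 − 14.3 = 28.4 ft²·°F·h/BTU
L = ΔR / (R/in) = 28.4/4.12 = 6.893 in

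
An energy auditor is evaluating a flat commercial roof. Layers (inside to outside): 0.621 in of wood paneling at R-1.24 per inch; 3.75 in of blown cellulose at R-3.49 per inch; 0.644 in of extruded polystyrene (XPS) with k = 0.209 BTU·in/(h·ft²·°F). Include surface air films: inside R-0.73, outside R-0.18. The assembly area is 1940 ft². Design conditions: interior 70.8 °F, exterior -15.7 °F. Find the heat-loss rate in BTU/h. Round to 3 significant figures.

0.621 × 1.24 = 0.77
3.75 × 3.49 = 13.09
0.644/0.209 = 3.081
R_total = 0.73 + 0.77 + 13.09 + 3.081 + 0.18 = 17.85 ft²·°F·h/BTU
Q = A·ΔT/R = 1940 × (70.8 − (-15.7)) / 17.85 = 9402 BTU/h

9400 BTU/h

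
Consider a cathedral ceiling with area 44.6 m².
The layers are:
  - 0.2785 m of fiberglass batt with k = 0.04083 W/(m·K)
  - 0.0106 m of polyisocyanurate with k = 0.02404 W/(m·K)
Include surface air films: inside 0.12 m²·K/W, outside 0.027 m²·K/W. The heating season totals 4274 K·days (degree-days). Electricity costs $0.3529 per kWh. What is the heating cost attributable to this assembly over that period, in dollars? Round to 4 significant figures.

217.9 dollars

0.2785/0.04083 = 6.821
0.0106/0.02404 = 0.44093
R_total = 0.12 + 6.821 + 0.44093 + 0.027 = 7.4089 m²·K/W
E = A × HDD × 24 / R / 1000 = 44.6 × 4274 × 24 / 7.4089 / 1000 = 617.49 kWh
Cost = 617.49 × 0.3529 = $217.91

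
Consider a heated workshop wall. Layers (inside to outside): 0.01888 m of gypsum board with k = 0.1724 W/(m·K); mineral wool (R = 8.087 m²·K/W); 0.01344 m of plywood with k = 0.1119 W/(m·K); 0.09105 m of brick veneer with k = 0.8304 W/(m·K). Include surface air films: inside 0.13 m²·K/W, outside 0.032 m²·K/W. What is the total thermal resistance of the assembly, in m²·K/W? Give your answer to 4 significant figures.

0.01888/0.1724 = 0.10951
0.01344/0.1119 = 0.12011
0.09105/0.8304 = 0.10965
R_total = 0.13 + 0.10951 + 8.087 + 0.12011 + 0.10965 + 0.032 = 8.5883 m²·K/W

8.588 m²·K/W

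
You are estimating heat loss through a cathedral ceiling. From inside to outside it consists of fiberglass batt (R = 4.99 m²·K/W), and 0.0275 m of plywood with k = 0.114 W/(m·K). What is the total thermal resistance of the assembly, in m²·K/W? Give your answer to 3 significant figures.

5.23 m²·K/W

0.0275/0.114 = 0.2412
R_total = 4.99 + 0.2412 = 5.231 m²·K/W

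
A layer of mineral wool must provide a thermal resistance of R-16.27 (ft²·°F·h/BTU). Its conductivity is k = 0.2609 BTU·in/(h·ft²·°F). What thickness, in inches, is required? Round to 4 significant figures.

L = R × k = 16.27 × 0.2609 = 4.2448 in

4.245 in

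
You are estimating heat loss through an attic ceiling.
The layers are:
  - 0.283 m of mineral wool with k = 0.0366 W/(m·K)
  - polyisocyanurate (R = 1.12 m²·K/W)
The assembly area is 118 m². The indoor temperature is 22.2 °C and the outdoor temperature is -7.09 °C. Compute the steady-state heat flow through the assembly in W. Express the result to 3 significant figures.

0.283/0.0366 = 7.732
R_total = 7.732 + 1.12 = 8.852 m²·K/W
Q = A·ΔT/R = 118 × (22.2 − (-7.09)) / 8.852 = 390.4 W

390 W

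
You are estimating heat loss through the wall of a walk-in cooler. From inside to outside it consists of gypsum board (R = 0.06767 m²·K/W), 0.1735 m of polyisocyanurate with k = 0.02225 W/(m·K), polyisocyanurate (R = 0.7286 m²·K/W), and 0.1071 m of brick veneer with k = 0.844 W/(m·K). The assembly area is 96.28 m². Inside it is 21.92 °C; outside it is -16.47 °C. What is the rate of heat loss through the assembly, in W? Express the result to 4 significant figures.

0.1735/0.02225 = 7.7978
0.1071/0.844 = 0.1269
R_total = 0.06767 + 7.7978 + 0.7286 + 0.1269 = 8.7209 m²·K/W
Q = A·ΔT/R = 96.28 × (21.92 − (-16.47)) / 8.7209 = 423.83 W

423.8 W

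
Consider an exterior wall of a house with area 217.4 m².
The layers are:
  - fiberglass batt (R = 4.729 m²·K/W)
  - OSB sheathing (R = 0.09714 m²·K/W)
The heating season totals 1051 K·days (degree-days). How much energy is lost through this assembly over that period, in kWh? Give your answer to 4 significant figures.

R_total = 4.729 + 0.09714 = 4.8261 m²·K/W
E = A × HDD × 24 / R / 1000 = 217.4 × 1051 × 24 / 4.8261 / 1000 = 1136.2 kWh

1136 kWh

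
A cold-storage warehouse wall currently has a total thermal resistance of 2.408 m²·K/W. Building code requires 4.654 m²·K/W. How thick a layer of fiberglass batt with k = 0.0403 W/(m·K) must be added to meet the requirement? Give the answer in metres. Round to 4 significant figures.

0.09051 m

ΔR = 4.654 − 2.408 = 2.246 m²·K/W
L = ΔR × k = 2.246 × 0.0403 = 0.090514 m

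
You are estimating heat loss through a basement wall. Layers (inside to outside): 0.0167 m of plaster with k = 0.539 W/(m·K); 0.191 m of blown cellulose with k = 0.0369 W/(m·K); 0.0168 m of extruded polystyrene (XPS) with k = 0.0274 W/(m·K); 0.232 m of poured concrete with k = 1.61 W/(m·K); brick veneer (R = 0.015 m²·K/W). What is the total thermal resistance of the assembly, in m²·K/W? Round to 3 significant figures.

5.98 m²·K/W

0.0167/0.539 = 0.03098
0.191/0.0369 = 5.176
0.0168/0.0274 = 0.6131
0.232/1.61 = 0.1441
R_total = 0.03098 + 5.176 + 0.6131 + 0.1441 + 0.015 = 5.979 m²·K/W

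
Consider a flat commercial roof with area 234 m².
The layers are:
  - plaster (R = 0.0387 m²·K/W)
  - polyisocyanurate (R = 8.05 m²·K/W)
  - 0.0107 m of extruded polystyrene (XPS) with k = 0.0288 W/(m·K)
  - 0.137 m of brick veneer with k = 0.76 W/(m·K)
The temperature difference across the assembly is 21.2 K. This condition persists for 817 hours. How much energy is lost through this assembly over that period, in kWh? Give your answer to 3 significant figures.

0.0107/0.0288 = 0.3715
0.137/0.76 = 0.1803
R_total = 0.0387 + 8.05 + 0.3715 + 0.1803 = 8.64 m²·K/W
Q = 234 × 21.2 / 8.64 = 574.1 W
E = 574.1 W × 817 h / 1000 = 469.1 kWh

469 kWh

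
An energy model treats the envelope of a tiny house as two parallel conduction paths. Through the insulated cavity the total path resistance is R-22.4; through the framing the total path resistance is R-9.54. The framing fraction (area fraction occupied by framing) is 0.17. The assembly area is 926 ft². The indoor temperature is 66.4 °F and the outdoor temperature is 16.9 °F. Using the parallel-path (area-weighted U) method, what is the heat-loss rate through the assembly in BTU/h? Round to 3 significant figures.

U_eff = 0.83/22.4 + 0.17/9.54 = 0.03705 + 0.01782 = 0.05487
R_eff = 1/U_eff = 18.22 ft²·°F·h/BTU
Q = 926 × (66.4 − 16.9) / 18.22 = 2515 BTU/h

2520 BTU/h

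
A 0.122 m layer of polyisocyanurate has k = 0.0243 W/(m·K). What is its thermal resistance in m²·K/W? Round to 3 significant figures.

R = L/k = 0.122/0.0243 = 5.021 m²·K/W

5.02 m²·K/W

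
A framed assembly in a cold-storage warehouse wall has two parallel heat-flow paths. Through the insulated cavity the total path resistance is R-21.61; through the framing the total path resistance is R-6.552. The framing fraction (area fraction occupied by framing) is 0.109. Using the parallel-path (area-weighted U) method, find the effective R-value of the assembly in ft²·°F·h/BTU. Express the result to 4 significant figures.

U_eff = 0.891/21.61 + 0.109/6.552 = 0.041231 + 0.016636 = 0.057867
R_eff = 1/U_eff = 17.281 ft²·°F·h/BTU

17.28 ft²·°F·h/BTU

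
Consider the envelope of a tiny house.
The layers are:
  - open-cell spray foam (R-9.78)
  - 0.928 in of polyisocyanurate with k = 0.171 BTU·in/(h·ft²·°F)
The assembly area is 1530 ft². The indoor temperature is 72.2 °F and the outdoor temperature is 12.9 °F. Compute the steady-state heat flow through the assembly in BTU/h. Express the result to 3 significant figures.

5970 BTU/h

0.928/0.171 = 5.427
R_total = 9.78 + 5.427 = 15.21 ft²·°F·h/BTU
Q = A·ΔT/R = 1530 × (72.2 − 12.9) / 15.21 = 5966 BTU/h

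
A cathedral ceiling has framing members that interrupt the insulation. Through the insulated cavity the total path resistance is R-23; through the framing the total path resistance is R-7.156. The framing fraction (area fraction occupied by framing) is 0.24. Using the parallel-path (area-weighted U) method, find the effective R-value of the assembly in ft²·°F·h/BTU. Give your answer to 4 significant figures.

15.02 ft²·°F·h/BTU

U_eff = 0.76/23 + 0.24/7.156 = 0.033043 + 0.033538 = 0.066582
R_eff = 1/U_eff = 15.019 ft²·°F·h/BTU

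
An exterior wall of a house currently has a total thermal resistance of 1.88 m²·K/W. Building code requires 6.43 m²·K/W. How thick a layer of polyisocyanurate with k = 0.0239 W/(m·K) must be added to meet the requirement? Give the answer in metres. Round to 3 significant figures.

ΔR = 6.43 − 1.88 = 4.55 m²·K/W
L = ΔR × k = 4.55 × 0.0239 = 0.1087 m

0.109 m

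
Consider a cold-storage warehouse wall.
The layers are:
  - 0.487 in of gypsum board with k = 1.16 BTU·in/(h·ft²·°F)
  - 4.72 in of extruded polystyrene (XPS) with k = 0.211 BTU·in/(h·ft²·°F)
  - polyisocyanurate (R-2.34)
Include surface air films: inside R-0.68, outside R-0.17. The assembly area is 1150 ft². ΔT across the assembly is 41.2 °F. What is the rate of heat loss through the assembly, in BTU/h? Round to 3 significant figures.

0.487/1.16 = 0.4198
4.72/0.211 = 22.37
R_total = 0.68 + 0.4198 + 22.37 + 2.34 + 0.17 = 25.98 ft²·°F·h/BTU
Q = A·ΔT/R = 1150 × 41.2 / 25.98 = 1824 BTU/h

1820 BTU/h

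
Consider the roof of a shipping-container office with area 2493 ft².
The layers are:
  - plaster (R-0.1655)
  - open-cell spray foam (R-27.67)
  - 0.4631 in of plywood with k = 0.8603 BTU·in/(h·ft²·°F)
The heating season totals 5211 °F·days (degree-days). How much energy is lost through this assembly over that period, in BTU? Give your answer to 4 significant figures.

0.4631/0.8603 = 0.5383
R_total = 0.1655 + 27.67 + 0.5383 = 28.374 ft²·°F·h/BTU
E = A × HDD × 24 / R = 2493 × 5211 × 24 / 28.374 = 10988000 BTU

10990000 BTU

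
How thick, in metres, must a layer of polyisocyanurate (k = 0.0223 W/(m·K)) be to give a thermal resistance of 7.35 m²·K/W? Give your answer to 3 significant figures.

0.164 m

L = R·k = 7.35 × 0.0223 = 0.1639 m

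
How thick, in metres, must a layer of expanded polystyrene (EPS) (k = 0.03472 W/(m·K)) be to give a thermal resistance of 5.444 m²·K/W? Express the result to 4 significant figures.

0.1890 m

L = R·k = 5.444 × 0.03472 = 0.18902 m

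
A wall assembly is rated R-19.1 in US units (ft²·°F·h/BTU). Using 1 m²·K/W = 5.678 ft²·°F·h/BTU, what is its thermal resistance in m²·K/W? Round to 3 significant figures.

3.36 m²·K/W

R_SI = 19.1/5.678 = 3.364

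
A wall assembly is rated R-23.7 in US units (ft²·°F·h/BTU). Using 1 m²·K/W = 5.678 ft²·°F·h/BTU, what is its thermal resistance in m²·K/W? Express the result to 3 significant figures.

4.17 m²·K/W

R_SI = 23.7/5.678 = 4.174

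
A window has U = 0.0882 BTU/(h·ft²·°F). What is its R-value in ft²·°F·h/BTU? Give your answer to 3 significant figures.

R = 1/U = 1/0.0882 = 11.34

11.3 ft²·°F·h/BTU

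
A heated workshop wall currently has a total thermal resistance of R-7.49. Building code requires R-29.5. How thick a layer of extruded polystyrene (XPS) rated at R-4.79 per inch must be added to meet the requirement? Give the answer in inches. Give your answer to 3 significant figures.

ΔR = 29.5 − 7.49 = 22.01 ft²·°F·h/BTU
L = ΔR / (R/in) = 22.01/4.79 = 4.595 in

4.59 in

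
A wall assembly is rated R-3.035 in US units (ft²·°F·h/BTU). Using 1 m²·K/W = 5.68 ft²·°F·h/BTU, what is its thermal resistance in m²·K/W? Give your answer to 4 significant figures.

0.5343 m²·K/W

R_SI = 3.035/5.68 = 0.53433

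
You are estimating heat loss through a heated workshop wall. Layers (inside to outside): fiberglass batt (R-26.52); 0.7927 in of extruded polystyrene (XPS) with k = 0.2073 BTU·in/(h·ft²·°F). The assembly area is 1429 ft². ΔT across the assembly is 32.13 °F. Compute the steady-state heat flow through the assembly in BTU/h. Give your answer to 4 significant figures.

0.7927/0.2073 = 3.8239
R_total = 26.52 + 3.8239 = 30.344 ft²·°F·h/BTU
Q = A·ΔT/R = 1429 × 32.13 / 30.344 = 1513.1 BTU/h

1513 BTU/h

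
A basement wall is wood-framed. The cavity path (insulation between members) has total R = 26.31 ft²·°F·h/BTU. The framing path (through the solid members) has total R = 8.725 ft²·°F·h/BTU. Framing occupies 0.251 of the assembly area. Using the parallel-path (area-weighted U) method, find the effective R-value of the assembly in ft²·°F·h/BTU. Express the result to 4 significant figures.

U_eff = 0.749/26.31 + 0.251/8.725 = 0.028468 + 0.028768 = 0.057236
R_eff = 1/U_eff = 17.471 ft²·°F·h/BTU

17.47 ft²·°F·h/BTU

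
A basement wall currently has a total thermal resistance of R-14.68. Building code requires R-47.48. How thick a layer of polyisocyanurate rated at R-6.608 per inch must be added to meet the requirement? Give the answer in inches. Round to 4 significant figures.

4.964 in

ΔR = 47.48 − 14.68 = 32.8 ft²·°F·h/BTU
L = ΔR / (R/in) = 32.8/6.608 = 4.9637 in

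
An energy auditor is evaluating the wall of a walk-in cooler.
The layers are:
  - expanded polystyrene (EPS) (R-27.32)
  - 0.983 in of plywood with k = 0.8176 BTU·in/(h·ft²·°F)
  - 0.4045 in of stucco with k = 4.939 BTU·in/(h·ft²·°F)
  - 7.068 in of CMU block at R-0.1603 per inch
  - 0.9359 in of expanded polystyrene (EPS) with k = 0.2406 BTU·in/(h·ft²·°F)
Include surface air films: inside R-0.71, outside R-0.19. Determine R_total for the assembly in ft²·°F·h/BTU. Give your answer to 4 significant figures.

34.53 ft²·°F·h/BTU

0.983/0.8176 = 1.2023
0.4045/4.939 = 0.081899
7.068 × 0.1603 = 1.133
0.9359/0.2406 = 3.8899
R_total = 0.71 + 27.32 + 1.2023 + 0.081899 + 1.133 + 3.8899 + 0.19 = 34.527 ft²·°F·h/BTU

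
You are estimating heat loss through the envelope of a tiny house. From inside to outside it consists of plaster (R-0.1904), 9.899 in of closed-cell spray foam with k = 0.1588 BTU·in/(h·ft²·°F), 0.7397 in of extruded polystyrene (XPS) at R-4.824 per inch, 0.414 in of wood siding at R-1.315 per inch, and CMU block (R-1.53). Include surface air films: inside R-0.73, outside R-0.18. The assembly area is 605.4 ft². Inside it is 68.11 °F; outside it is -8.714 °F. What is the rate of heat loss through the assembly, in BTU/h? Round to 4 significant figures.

9.899/0.1588 = 62.336
0.7397 × 4.824 = 3.5683
0.414 × 1.315 = 0.54441
R_total = 0.73 + 0.1904 + 62.336 + 3.5683 + 0.54441 + 1.53 + 0.18 = 69.079 ft²·°F·h/BTU
Q = A·ΔT/R = 605.4 × (68.11 − (-8.714)) / 69.079 = 673.27 BTU/h

673.3 BTU/h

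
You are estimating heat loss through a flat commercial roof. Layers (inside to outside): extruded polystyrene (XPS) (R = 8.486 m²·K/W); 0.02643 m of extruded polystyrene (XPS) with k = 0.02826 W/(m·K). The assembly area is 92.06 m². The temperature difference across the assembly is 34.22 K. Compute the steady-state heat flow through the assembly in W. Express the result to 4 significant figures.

334.4 W

0.02643/0.02826 = 0.93524
R_total = 8.486 + 0.93524 = 9.4212 m²·K/W
Q = A·ΔT/R = 92.06 × 34.22 / 9.4212 = 334.38 W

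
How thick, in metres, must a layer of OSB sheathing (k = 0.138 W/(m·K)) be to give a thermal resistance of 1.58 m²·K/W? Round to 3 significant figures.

L = R·k = 1.58 × 0.138 = 0.218 m

0.218 m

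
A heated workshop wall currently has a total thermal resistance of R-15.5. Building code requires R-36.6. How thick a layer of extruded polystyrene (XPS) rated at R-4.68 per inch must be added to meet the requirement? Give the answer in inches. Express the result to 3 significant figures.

4.51 in

ΔR = 36.6 − 15.5 = 21.1 ft²·°F·h/BTU
L = ΔR / (R/in) = 21.1/4.68 = 4.509 in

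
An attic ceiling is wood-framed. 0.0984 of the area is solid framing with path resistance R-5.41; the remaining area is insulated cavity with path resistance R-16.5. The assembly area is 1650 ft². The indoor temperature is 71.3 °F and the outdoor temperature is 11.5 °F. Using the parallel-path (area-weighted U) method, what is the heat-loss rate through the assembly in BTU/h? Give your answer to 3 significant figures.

U_eff = 0.9016/16.5 + 0.0984/5.41 = 0.05464 + 0.01819 = 0.07283
R_eff = 1/U_eff = 13.73 ft²·°F·h/BTU
Q = 1650 × (71.3 − 11.5) / 13.73 = 7186 BTU/h

7190 BTU/h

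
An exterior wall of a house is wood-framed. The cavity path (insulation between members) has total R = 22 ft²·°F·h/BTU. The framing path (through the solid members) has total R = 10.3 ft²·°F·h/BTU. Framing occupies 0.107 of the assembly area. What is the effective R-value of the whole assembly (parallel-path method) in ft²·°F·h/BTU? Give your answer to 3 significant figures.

U_eff = 0.893/22 + 0.107/10.3 = 0.04059 + 0.01039 = 0.05098
R_eff = 1/U_eff = 19.62 ft²·°F·h/BTU

19.6 ft²·°F·h/BTU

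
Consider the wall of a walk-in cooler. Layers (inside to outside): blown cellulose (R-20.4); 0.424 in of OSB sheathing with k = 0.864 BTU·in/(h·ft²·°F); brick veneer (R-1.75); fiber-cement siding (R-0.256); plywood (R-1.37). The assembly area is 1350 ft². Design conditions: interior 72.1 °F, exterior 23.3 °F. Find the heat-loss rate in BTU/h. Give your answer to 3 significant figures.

2710 BTU/h

0.424/0.864 = 0.4907
R_total = 20.4 + 0.4907 + 1.75 + 0.256 + 1.37 = 24.27 ft²·°F·h/BTU
Q = A·ΔT/R = 1350 × (72.1 − 23.3) / 24.27 = 2715 BTU/h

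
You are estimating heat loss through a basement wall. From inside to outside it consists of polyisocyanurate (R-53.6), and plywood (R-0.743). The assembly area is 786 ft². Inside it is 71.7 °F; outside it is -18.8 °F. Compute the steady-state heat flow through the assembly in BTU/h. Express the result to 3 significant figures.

R_total = 53.6 + 0.743 = 54.34 ft²·°F·h/BTU
Q = A·ΔT/R = 786 × (71.7 − (-18.8)) / 54.34 = 1309 BTU/h

1310 BTU/h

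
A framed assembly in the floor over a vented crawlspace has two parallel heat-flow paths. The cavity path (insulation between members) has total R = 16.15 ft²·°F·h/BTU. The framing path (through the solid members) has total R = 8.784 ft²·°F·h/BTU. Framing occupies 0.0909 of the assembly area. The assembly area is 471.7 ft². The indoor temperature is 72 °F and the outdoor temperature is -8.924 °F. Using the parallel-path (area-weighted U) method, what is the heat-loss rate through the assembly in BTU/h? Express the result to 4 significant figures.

2544 BTU/h

U_eff = 0.9091/16.15 + 0.0909/8.784 = 0.056291 + 0.010348 = 0.066639
R_eff = 1/U_eff = 15.006 ft²·°F·h/BTU
Q = 471.7 × (72 − (-8.924)) / 15.006 = 2543.7 BTU/h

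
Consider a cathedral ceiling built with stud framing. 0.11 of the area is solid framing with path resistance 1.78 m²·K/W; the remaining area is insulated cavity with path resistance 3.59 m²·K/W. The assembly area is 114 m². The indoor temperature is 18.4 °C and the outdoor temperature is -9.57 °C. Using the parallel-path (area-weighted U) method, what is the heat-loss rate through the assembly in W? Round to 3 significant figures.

U_eff = 0.89/3.59 + 0.11/1.78 = 0.2479 + 0.0618 = 0.3097
R_eff = 1/U_eff = 3.229 m²·K/W
Q = 114 × (18.4 − (-9.57)) / 3.229 = 987.5 W

988 W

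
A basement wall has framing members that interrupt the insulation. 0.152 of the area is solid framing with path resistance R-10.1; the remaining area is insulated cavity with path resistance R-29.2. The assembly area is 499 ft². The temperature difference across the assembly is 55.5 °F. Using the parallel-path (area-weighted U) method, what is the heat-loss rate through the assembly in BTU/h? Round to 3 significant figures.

1220 BTU/h

U_eff = 0.848/29.2 + 0.152/10.1 = 0.02904 + 0.01505 = 0.04409
R_eff = 1/U_eff = 22.68 ft²·°F·h/BTU
Q = 499 × 55.5 / 22.68 = 1221 BTU/h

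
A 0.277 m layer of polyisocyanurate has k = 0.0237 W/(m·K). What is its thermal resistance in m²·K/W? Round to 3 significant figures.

R = L/k = 0.277/0.0237 = 11.69 m²·K/W

11.7 m²·K/W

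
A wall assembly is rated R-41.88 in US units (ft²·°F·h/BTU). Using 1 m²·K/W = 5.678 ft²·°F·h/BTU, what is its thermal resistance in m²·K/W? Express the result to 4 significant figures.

R_SI = 41.88/5.678 = 7.3758

7.376 m²·K/W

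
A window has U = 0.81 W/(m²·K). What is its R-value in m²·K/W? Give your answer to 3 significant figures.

R = 1/U = 1/0.81 = 1.235

1.23 m²·K/W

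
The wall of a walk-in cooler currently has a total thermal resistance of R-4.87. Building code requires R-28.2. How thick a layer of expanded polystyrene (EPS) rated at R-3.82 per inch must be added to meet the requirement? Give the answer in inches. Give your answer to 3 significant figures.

6.11 in

ΔR = 28.2 − 4.87 = 23.33 ft²·°F·h/BTU
L = ΔR / (R/in) = 23.33/3.82 = 6.107 in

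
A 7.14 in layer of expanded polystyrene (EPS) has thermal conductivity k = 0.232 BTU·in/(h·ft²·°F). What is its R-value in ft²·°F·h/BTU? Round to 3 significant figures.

30.8 ft²·°F·h/BTU

R = L/k = 7.14/0.232 = 30.78 ft²·°F·h/BTU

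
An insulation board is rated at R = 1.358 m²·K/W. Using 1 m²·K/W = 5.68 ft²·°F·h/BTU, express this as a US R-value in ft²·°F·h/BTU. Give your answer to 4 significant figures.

7.713 ft²·°F·h/BTU

R_US = 1.358 × 5.68 = 7.7134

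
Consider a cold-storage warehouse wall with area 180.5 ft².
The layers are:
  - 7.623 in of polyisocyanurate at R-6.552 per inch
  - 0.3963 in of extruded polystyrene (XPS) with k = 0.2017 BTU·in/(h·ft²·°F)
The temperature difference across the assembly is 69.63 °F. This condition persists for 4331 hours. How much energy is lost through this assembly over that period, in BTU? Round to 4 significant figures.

7.623 × 6.552 = 49.946
0.3963/0.2017 = 1.9648
R_total = 49.946 + 1.9648 = 51.911 ft²·°F·h/BTU
Q = 180.5 × 69.63 / 51.911 = 242.11 BTU/h
E = 242.11 × 4331 = 1048600 BTU

1049000 BTU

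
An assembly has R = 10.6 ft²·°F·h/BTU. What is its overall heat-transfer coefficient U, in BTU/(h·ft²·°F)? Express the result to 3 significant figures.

U = 1/R = 1/10.6 = 0.09434

0.0943 BTU/(h·ft²·°F)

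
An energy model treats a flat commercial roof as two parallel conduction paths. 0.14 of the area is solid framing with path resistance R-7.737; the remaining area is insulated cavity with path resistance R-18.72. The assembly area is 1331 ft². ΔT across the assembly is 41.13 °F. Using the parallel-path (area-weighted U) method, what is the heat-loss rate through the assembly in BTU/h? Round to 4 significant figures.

U_eff = 0.86/18.72 + 0.14/7.737 = 0.04594 + 0.018095 = 0.064035
R_eff = 1/U_eff = 15.616 ft²·°F·h/BTU
Q = 1331 × 41.13 / 15.616 = 3505.5 BTU/h

3506 BTU/h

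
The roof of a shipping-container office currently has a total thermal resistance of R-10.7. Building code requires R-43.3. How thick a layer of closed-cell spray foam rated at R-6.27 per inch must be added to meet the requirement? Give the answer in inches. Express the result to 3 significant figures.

ΔR = 43.3 − 10.7 = 32.6 ft²·°F·h/BTU
L = ΔR / (R/in) = 32.6/6.27 = 5.199 in

5.20 in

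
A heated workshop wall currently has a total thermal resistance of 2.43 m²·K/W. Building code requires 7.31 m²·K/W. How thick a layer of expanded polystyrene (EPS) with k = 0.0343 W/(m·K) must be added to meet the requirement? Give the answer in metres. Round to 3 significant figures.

ΔR = 7.31 − 2.43 = 4.88 m²·K/W
L = ΔR × k = 4.88 × 0.0343 = 0.1674 m

0.167 m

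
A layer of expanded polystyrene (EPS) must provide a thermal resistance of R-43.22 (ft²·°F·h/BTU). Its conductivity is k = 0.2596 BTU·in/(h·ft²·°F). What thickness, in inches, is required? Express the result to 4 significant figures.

L = R × k = 43.22 × 0.2596 = 11.22 in

11.22 in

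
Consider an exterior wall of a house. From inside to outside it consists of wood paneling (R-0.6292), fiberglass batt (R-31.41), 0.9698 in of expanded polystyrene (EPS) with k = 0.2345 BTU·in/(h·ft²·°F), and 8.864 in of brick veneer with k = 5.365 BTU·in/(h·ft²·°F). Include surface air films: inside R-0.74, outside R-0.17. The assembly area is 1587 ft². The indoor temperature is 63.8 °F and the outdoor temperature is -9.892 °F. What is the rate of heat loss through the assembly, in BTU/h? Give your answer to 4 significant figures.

3019 BTU/h

0.9698/0.2345 = 4.1356
8.864/5.365 = 1.6522
R_total = 0.74 + 0.6292 + 31.41 + 4.1356 + 1.6522 + 0.17 = 38.737 ft²·°F·h/BTU
Q = A·ΔT/R = 1587 × (63.8 − (-9.892)) / 38.737 = 3019.1 BTU/h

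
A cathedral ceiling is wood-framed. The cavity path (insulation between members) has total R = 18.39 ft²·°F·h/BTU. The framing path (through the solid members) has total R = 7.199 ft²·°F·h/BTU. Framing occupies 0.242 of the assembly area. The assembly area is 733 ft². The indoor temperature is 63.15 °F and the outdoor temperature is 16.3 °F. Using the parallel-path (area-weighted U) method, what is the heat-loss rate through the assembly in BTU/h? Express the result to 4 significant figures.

U_eff = 0.758/18.39 + 0.242/7.199 = 0.041218 + 0.033616 = 0.074834
R_eff = 1/U_eff = 13.363 ft²·°F·h/BTU
Q = 733 × (63.15 − 16.3) / 13.363 = 2569.9 BTU/h

2570 BTU/h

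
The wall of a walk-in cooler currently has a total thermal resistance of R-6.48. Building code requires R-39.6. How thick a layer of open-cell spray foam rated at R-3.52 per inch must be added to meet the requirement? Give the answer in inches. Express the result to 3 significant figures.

9.41 in

ΔR = 39.6 − 6.48 = 33.12 ft²·°F·h/BTU
L = ΔR / (R/in) = 33.12/3.52 = 9.409 in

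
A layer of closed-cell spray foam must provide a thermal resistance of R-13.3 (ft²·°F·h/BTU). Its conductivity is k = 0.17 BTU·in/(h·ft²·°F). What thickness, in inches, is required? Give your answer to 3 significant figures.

L = R × k = 13.3 × 0.17 = 2.261 in

2.26 in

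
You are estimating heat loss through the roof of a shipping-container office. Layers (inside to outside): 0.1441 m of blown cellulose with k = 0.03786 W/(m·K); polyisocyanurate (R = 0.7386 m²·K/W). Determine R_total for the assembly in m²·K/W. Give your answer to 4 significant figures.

4.545 m²·K/W

0.1441/0.03786 = 3.8061
R_total = 3.8061 + 0.7386 = 4.5447 m²·K/W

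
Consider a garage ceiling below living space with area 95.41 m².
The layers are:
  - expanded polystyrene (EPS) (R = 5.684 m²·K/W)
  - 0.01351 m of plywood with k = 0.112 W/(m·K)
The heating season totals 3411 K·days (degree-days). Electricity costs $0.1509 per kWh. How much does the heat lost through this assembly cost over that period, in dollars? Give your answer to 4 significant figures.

0.01351/0.112 = 0.12062
R_total = 5.684 + 0.12062 = 5.8046 m²·K/W
E = A × HDD × 24 / R / 1000 = 95.41 × 3411 × 24 / 5.8046 / 1000 = 1345.6 kWh
Cost = 1345.6 × 0.1509 = $203.05

203.0 dollars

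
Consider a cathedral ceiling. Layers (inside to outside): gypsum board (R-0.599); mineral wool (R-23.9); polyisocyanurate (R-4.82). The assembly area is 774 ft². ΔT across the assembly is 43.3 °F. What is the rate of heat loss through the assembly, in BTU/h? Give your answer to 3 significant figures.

1140 BTU/h

R_total = 0.599 + 23.9 + 4.82 = 29.32 ft²·°F·h/BTU
Q = A·ΔT/R = 774 × 43.3 / 29.32 = 1143 BTU/h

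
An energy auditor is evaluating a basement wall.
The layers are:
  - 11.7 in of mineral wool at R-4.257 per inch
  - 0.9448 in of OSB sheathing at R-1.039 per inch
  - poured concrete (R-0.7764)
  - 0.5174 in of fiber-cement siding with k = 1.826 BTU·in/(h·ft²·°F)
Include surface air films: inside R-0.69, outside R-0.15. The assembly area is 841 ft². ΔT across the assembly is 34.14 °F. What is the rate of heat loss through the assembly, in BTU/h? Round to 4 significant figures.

11.7 × 4.257 = 49.807
0.9448 × 1.039 = 0.98165
0.5174/1.826 = 0.28335
R_total = 0.69 + 49.807 + 0.98165 + 0.7764 + 0.28335 + 0.15 = 52.688 ft²·°F·h/BTU
Q = A·ΔT/R = 841 × 34.14 / 52.688 = 544.94 BTU/h

544.9 BTU/h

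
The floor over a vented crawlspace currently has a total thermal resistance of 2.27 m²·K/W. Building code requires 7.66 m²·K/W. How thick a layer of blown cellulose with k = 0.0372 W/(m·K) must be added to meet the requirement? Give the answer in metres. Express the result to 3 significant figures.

ΔR = 7.66 − 2.27 = 5.39 m²·K/W
L = ΔR × k = 5.39 × 0.0372 = 0.2005 m

0.201 m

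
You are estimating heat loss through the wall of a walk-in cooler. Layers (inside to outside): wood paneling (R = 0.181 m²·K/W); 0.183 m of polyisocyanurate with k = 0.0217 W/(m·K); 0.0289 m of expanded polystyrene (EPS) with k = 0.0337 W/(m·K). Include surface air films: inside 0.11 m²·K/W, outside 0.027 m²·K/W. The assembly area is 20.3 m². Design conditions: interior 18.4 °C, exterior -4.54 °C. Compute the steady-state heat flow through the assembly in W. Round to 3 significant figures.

48.5 W

0.183/0.0217 = 8.433
0.0289/0.0337 = 0.8576
R_total = 0.11 + 0.181 + 8.433 + 0.8576 + 0.027 = 9.609 m²·K/W
Q = A·ΔT/R = 20.3 × (18.4 − (-4.54)) / 9.609 = 48.46 W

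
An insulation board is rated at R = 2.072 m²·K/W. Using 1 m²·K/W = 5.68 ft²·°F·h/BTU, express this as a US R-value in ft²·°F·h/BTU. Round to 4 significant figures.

11.77 ft²·°F·h/BTU

R_US = 2.072 × 5.68 = 11.769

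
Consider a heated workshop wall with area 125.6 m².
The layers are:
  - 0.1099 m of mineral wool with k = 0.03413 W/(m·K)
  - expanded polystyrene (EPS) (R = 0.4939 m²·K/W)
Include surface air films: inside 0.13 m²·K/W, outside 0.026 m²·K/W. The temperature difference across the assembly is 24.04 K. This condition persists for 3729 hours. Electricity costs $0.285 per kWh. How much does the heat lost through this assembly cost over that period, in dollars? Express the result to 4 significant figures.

829.2 dollars

0.1099/0.03413 = 3.22
R_total = 0.13 + 3.22 + 0.4939 + 0.026 = 3.8699 m²·K/W
Q = 125.6 × 24.04 / 3.8699 = 780.22 W
E = 780.22 W × 3729 h / 1000 = 2909.5 kWh
Cost = 2909.5 × 0.285 = $829.2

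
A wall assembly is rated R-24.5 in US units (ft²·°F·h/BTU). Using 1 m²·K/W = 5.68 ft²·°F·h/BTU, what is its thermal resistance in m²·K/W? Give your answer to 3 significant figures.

R_SI = 24.5/5.68 = 4.313

4.31 m²·K/W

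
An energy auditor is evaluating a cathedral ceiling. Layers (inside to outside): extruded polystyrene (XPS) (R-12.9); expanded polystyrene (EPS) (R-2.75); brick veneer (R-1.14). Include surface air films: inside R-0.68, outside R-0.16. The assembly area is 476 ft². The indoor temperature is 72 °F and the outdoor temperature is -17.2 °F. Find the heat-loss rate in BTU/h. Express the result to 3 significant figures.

2410 BTU/h

R_total = 0.68 + 12.9 + 2.75 + 1.14 + 0.16 = 17.63 ft²·°F·h/BTU
Q = A·ΔT/R = 476 × (72 − (-17.2)) / 17.63 = 2408 BTU/h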